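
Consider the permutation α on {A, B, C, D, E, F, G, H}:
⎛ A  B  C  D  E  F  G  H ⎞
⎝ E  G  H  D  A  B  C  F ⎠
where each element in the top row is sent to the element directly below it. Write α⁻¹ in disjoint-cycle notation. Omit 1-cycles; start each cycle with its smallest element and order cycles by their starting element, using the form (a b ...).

(A E)(B F H C G)

First write α in disjoint cycles: (A E)(B G C H F).
Reversing each cycle (and rotating so the smallest element leads) gives α⁻¹ = (A E)(B F H C G).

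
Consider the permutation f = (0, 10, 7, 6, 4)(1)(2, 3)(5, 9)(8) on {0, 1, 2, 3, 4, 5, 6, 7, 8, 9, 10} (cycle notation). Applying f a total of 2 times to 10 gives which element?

10 lies in the 5-cycle (0, 10, 7, 6, 4).
Stepping 2 places around the cycle: 10 → 7 → 6.

6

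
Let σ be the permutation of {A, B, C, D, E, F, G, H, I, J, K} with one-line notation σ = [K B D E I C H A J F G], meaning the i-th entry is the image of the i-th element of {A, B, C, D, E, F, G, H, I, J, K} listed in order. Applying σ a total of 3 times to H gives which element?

Tracing H → A → … returns to H after 4 steps, so H lies in a 4-cycle (A K G H).
Advancing 3 steps from H: H → A → K → G.

G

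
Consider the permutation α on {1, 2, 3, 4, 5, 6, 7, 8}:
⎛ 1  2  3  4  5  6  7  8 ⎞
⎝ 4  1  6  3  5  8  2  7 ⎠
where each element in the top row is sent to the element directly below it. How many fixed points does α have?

1

The fixed points (elements with α(x) = x) are {5}, so there is 1.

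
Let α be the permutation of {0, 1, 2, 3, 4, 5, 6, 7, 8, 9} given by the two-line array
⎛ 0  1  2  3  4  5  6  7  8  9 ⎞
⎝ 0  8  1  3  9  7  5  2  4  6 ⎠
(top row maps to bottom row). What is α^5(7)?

9

Tracing 7 → 2 → … returns to 7 after 8 steps, so 7 lies in an 8-cycle (1 8 4 9 6 5 7 2).
Advancing 5 steps from 7: 7 → 2 → 1 → 8 → 4 → 9.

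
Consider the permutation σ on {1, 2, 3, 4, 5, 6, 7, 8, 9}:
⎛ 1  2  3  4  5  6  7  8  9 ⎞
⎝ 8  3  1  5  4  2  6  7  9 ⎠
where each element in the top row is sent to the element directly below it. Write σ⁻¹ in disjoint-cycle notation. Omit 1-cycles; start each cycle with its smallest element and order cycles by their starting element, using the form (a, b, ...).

(1, 3, 2, 6, 7, 8)(4, 5)

First write σ in disjoint cycles: (1, 8, 7, 6, 2, 3)(4, 5).
Reversing each cycle (and rotating so the smallest element leads) gives σ⁻¹ = (1, 3, 2, 6, 7, 8)(4, 5).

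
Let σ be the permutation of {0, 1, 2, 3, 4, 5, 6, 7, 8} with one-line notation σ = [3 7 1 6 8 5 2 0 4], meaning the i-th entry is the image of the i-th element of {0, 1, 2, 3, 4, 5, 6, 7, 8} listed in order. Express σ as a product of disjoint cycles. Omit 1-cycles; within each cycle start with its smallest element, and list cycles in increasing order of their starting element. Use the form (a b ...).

(0 3 6 2 1 7)(4 8)

From 0: 0 → 3 → 6 → 2 → 1 → 7 → 0, closing the cycle (0 3 6 2 1 7).
Repeating from the next unused element and collecting all non-trivial cycles gives (0 3 6 2 1 7)(4 8).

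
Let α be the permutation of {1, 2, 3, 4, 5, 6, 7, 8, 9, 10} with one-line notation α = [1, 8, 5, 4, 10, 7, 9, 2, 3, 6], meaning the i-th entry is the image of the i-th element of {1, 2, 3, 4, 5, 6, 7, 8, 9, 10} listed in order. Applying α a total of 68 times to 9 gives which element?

Tracing 9 → 3 → … returns to 9 after 6 steps, so 9 lies in a 6-cycle (3 5 10 6 7 9).
Powers repeat with period 6 on this cycle, and 68 mod 6 = 2, so α^68(9) = α^2(9).
Stepping 2 places around the cycle: 9 → 3 → 5.

5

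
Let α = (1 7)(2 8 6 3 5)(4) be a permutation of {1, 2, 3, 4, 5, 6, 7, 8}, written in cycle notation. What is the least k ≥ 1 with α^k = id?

10

The cycle type of α is (5, 2, 1).
The order is lcm(5, 2) = 10.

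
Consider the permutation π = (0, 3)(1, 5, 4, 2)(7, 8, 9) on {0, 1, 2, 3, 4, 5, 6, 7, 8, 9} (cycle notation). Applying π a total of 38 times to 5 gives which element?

5 lies in the 4-cycle (1, 5, 4, 2).
On a 4-cycle, π^4 is the identity, so π^38 = π^2 there (38 ≡ 2 mod 4).
Stepping 2 places around the cycle: 5 → 4 → 2.

2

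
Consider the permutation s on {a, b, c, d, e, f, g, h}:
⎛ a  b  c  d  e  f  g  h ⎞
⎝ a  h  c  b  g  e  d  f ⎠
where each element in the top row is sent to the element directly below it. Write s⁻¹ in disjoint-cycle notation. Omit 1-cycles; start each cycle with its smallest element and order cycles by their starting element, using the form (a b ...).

(b d g e f h)

First write s in disjoint cycles: (b h f e g d).
Reversing each cycle (and rotating so the smallest element leads) gives s⁻¹ = (b d g e f h).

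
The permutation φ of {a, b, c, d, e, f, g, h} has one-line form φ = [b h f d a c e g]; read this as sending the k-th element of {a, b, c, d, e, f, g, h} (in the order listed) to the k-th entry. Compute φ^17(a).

h

Tracing a → b → … returns to a after 5 steps, so a lies in a 5-cycle (a b h g e).
Since the cycle has length 5, φ^17 acts on it the same as φ^2 (17 mod 5 = 2).
Advancing 2 steps from a: a → b → h.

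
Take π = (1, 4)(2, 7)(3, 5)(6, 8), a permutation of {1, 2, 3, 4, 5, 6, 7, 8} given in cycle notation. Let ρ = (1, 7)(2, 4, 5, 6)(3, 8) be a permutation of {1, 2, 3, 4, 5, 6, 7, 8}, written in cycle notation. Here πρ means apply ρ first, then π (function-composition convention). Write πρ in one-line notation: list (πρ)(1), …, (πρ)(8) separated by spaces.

For each element, apply ρ then π: 1 → 7 → 2; 2 → 4 → 1; 3 → 8 → 6; 4 → 5 → 3; 5 → 6 → 8; 6 → 2 → 7; 7 → 1 → 4; 8 → 3 → 5.
So πρ in one-line form is 2 1 6 3 8 7 4 5.

2 1 6 3 8 7 4 5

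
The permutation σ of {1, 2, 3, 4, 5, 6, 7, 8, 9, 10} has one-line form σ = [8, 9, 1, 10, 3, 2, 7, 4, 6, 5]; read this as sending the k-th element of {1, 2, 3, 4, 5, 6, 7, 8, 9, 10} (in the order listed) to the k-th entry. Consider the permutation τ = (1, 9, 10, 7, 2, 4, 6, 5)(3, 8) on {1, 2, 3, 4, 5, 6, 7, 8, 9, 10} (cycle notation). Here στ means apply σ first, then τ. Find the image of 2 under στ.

10

σ(2) = 9, then τ(9) = 10; composing gives (στ)(2) = 10.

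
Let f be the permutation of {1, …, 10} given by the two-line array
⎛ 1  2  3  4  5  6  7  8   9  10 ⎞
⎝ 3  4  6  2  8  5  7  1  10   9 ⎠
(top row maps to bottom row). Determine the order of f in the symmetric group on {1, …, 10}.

Decomposing into disjoint cycles gives cycle lengths 5, 2, 2, 1.
The order of f is the least common multiple of its cycle lengths: lcm(5, 2, 2) = 10.

10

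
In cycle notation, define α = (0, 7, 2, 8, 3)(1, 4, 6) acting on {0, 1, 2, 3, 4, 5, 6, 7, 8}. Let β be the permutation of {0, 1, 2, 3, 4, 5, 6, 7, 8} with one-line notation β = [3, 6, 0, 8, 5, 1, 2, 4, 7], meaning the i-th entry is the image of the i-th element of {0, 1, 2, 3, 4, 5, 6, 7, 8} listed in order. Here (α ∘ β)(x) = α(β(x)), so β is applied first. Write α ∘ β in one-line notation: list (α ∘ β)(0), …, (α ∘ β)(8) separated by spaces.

(α ∘ β)(x) = α(β(x)). Computing each image: α(β(0)) = α(3) = 0, α(β(1)) = α(6) = 1, α(β(2)) = α(0) = 7, α(β(3)) = α(8) = 3, α(β(4)) = α(5) = 5, α(β(5)) = α(1) = 4, α(β(6)) = α(2) = 8, α(β(7)) = α(4) = 6, α(β(8)) = α(7) = 2.
Hence α ∘ β = [0 1 7 3 5 4 8 6 2].

0 1 7 3 5 4 8 6 2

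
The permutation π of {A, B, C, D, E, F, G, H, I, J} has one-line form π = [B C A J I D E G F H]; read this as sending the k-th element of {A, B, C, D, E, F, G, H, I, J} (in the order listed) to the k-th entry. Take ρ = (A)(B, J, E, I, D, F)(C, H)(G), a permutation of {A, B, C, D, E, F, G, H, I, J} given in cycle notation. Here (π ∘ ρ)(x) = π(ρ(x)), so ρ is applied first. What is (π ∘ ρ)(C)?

G

First apply ρ: ρ(C) = H, then π(H) = G. Thus (π ∘ ρ)(C) = G.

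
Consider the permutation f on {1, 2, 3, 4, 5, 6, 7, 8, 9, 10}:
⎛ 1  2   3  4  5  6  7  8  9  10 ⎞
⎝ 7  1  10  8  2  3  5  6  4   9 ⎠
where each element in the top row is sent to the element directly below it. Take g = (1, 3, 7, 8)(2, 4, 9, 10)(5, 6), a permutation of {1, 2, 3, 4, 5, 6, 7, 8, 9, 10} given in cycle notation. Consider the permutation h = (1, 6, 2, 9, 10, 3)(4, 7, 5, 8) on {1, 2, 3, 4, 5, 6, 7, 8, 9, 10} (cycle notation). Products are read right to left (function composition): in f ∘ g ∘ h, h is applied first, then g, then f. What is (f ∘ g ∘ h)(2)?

9

Chase 2: h(2) = 9; g(9) = 10; f(10) = 9. Hence (f ∘ g ∘ h)(2) = 9.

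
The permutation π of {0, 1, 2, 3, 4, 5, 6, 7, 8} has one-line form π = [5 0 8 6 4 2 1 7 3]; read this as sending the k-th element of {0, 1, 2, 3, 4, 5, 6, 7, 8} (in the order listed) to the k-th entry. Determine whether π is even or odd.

even

In disjoint-cycle form the cycle lengths are 7, 1, 1.
A cycle is odd iff its length is even; π has 0 even-length cycles, so sgn(π) = (−1)^0 and π is even.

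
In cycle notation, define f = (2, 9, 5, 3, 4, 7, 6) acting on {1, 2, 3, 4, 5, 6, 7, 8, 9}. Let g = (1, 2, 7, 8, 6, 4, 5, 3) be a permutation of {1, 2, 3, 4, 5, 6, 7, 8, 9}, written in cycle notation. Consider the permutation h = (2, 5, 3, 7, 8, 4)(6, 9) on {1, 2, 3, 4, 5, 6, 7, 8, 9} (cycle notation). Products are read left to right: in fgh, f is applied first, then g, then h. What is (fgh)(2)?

(fgh)(2) = h(g(f(2))). f(2) = 9, then g(9) = 9, then h(9) = 6, so the result is 6.

6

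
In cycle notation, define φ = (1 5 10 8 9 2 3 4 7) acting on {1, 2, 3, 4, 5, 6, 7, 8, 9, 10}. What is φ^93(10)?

2

10 lies in the 9-cycle (1 5 10 8 9 2 3 4 7).
Since the cycle has length 9, φ^93 acts on it the same as φ^3 (93 mod 9 = 3).
Advancing 3 steps from 10: 10 → 8 → 9 → 2.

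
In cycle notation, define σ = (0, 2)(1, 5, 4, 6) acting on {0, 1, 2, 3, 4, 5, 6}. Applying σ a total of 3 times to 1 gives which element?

1 lies in the 4-cycle (1, 5, 4, 6).
Advancing 3 steps from 1: 1 → 5 → 4 → 6.

6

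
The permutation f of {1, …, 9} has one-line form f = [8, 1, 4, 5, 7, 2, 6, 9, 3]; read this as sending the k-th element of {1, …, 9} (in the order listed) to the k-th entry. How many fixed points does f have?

0

No element satisfies f(x) = x, so there are 0 fixed points.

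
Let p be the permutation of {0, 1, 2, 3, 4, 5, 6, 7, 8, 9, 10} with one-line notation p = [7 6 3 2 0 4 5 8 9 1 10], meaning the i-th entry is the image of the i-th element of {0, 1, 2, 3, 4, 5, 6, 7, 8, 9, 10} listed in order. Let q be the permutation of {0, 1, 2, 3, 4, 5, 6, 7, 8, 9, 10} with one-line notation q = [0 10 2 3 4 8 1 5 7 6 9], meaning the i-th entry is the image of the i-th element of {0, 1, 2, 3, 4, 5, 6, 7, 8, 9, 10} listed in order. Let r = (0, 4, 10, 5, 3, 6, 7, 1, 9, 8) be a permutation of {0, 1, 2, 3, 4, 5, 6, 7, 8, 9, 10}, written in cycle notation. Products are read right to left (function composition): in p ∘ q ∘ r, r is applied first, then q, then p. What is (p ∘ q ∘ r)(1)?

5

Chase 1: r(1) = 9; q(9) = 6; p(6) = 5. Hence (p ∘ q ∘ r)(1) = 5.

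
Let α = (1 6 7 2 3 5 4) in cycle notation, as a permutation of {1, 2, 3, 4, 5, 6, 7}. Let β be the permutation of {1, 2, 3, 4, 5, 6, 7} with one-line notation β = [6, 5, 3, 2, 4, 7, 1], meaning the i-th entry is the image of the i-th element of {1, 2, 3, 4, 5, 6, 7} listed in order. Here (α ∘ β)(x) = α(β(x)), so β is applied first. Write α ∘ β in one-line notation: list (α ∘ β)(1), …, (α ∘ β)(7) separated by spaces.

Chase each element through β then α: 1 → 6 → 7; 2 → 5 → 4; 3 → 3 → 5; 4 → 2 → 3; 5 → 4 → 1; 6 → 7 → 2; 7 → 1 → 6.
Collecting the images, α ∘ β = [7 4 5 3 1 2 6].

7 4 5 3 1 2 6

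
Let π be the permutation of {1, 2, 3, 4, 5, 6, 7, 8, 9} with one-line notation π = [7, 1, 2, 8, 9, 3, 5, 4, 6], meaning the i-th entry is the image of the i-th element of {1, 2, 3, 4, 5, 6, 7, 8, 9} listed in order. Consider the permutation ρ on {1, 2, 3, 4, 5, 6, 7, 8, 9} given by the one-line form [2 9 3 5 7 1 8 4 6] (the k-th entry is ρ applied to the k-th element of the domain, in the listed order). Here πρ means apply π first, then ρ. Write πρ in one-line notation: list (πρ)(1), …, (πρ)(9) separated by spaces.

8 2 9 4 6 3 7 5 1

For each element, apply π then ρ: 1 → 7 → 8; 2 → 1 → 2; 3 → 2 → 9; 4 → 8 → 4; 5 → 9 → 6; 6 → 3 → 3; 7 → 5 → 7; 8 → 4 → 5; 9 → 6 → 1.
So πρ in one-line form is 8 2 9 4 6 3 7 5 1.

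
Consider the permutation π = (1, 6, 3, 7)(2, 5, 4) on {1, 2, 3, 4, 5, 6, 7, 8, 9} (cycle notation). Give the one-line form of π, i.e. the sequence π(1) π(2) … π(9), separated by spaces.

6 5 7 2 4 3 1 8 9

Reading each image from the cycles: 1↦6, 2↦5, 3↦7, 4↦2, 5↦4, 6↦3, 7↦1, 8↦8, 9↦9.
So the one-line form is 6 5 7 2 4 3 1 8 9.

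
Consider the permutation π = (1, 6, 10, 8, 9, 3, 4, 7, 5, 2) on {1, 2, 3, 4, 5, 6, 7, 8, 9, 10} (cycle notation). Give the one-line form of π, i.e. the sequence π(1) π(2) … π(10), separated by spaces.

6 1 4 7 2 10 5 9 3 8

Reading each image from the cycles: 1→6, 2→1, 3→4, 4→7, 5→2, 6→10, 7→5, 8→9, 9→3, 10→8.
So the one-line form is 6 1 4 7 2 10 5 9 3 8.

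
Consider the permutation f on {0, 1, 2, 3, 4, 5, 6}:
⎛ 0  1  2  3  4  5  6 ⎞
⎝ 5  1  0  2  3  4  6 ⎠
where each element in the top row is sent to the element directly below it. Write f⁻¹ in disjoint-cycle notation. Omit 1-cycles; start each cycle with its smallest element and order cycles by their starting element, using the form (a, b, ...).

(0, 2, 3, 4, 5)

The cycle decomposition of f is (0, 5, 4, 3, 2).
The inverse reverses every cycle; in canonical form, f⁻¹ = (0, 2, 3, 4, 5).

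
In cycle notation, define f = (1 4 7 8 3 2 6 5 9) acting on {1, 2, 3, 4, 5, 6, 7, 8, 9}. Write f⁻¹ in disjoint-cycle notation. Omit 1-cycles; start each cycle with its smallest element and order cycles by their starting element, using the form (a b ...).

The inverse reverses each cycle.
After reversing and putting each cycle's least element first, f⁻¹ = (1 9 5 6 2 3 8 7 4).

(1 9 5 6 2 3 8 7 4)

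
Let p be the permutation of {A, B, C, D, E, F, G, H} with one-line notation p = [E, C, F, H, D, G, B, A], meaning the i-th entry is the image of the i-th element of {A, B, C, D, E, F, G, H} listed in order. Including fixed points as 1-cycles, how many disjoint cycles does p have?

2

The cycle decomposition is (A, E, D, H)(B, C, F, G), which has 2 cycles (counting 1-cycles).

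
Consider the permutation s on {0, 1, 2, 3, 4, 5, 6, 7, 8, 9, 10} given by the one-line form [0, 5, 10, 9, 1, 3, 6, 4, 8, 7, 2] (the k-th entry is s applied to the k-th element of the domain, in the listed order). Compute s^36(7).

Tracing 7 → 4 → … returns to 7 after 6 steps, so 7 lies in a 6-cycle (1 5 3 9 7 4).
Powers repeat with period 6 on this cycle, and 36 mod 6 = 0, so s^36(7) = s^0(7).
So s^36(7) = 7.

7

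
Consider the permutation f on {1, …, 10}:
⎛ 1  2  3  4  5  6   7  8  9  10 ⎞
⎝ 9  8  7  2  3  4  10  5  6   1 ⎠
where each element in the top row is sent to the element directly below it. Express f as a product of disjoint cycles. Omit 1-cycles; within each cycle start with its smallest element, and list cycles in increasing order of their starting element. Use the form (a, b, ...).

(1, 9, 6, 4, 2, 8, 5, 3, 7, 10)

Start at 1 and follow images: 1 → 9 → 6 → 4 → 2 → 8 → 5 → 3 → 7 → 10 → 1, giving the cycle (1, 9, 6, 4, 2, 8, 5, 3, 7, 10).
Repeating from the next unused element and collecting all non-trivial cycles gives (1, 9, 6, 4, 2, 8, 5, 3, 7, 10).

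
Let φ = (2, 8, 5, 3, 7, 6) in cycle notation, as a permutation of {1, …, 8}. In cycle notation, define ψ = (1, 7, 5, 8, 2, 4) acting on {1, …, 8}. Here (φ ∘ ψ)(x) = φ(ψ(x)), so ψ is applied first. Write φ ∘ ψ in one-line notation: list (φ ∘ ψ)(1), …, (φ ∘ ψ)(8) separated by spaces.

(φ ∘ ψ)(x) = φ(ψ(x)). Computing each image: φ(ψ(1)) = φ(7) = 6, φ(ψ(2)) = φ(4) = 4, φ(ψ(3)) = φ(3) = 7, φ(ψ(4)) = φ(1) = 1, φ(ψ(5)) = φ(8) = 5, φ(ψ(6)) = φ(6) = 2, φ(ψ(7)) = φ(5) = 3, φ(ψ(8)) = φ(2) = 8.
Hence φ ∘ ψ = [6 4 7 1 5 2 3 8].

6 4 7 1 5 2 3 8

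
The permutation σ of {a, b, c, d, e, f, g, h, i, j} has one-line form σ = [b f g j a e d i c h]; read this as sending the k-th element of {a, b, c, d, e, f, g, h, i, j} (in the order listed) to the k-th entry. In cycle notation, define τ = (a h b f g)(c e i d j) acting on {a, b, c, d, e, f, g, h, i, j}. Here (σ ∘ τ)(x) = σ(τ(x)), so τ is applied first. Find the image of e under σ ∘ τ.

c

τ(e) = i, then σ(i) = c; composing gives (σ ∘ τ)(e) = c.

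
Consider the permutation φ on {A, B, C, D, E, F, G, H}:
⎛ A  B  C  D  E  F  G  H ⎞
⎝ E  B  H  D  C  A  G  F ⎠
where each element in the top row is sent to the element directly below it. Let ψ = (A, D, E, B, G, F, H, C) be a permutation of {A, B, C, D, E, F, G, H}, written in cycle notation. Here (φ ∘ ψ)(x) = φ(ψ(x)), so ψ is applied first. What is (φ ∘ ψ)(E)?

B

ψ(E) = B, then φ(B) = B; composing gives (φ ∘ ψ)(E) = B.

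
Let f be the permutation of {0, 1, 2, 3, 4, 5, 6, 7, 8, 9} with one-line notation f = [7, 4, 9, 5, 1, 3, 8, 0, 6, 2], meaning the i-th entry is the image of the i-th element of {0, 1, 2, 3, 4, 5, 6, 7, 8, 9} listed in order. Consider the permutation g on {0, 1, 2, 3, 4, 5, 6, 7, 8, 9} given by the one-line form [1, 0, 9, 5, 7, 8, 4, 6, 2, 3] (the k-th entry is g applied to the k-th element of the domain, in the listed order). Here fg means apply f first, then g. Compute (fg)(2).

First apply f: f(2) = 9, then g(9) = 3. Thus (fg)(2) = 3.

3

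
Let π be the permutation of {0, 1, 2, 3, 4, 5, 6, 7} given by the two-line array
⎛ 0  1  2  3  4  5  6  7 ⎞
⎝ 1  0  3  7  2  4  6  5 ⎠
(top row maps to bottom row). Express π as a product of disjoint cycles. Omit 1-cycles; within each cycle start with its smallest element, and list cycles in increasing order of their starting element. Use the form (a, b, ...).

Start at 0 and follow images: 0 → 1 → 0, giving the cycle (0, 1).
Repeating from the next unused element and collecting all non-trivial cycles gives (0, 1)(2, 3, 7, 5, 4).

(0, 1)(2, 3, 7, 5, 4)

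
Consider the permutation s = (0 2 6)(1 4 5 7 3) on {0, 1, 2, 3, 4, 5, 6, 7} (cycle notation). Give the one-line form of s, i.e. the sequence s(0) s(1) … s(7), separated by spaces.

2 4 6 1 5 7 0 3

Each element maps to the next entry in its cycle (wrapping to the front): 0↦2, 1↦4, 2↦6, 3↦1, 4↦5, 5↦7, 6↦0, 7↦3.
So the one-line form is 2 4 6 1 5 7 0 3.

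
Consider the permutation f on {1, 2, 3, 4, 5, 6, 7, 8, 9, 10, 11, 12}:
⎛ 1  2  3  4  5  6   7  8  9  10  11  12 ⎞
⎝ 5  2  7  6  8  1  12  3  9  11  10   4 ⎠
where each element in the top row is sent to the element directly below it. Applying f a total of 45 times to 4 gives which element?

3

Tracing 4 → 6 → … returns to 4 after 8 steps, so 4 lies in an 8-cycle (1, 5, 8, 3, 7, 12, 4, 6).
On an 8-cycle, f^8 is the identity, so f^45 = f^5 there (45 ≡ 5 mod 8).
Stepping 5 places around the cycle: 4 → 6 → 1 → 5 → 8 → 3.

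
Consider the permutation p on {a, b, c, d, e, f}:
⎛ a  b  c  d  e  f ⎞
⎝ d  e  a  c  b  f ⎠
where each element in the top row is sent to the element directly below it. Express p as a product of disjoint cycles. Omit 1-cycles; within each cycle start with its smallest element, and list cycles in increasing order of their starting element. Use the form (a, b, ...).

Iterating p from a gives a → d → c → a; that is the 3-cycle (a, d, c).
Repeating from the next unused element and collecting all non-trivial cycles gives (a, d, c)(b, e).

(a, d, c)(b, e)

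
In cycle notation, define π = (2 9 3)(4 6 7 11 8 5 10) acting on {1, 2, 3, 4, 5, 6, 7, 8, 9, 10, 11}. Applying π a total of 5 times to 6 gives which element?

6 lies in the 7-cycle (4 6 7 11 8 5 10).
Advancing 5 steps from 6: 6 → 7 → 11 → 8 → 5 → 10.

10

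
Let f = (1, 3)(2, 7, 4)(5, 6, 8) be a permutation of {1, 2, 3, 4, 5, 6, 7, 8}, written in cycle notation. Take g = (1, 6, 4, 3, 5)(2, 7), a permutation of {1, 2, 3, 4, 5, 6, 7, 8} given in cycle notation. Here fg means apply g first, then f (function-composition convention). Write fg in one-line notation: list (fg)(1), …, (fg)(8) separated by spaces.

(fg)(x) = f(g(x)). Computing each image: f(g(1)) = f(6) = 8, f(g(2)) = f(7) = 4, f(g(3)) = f(5) = 6, f(g(4)) = f(3) = 1, f(g(5)) = f(1) = 3, f(g(6)) = f(4) = 2, f(g(7)) = f(2) = 7, f(g(8)) = f(8) = 5.
Hence fg = [8 4 6 1 3 2 7 5].

8 4 6 1 3 2 7 5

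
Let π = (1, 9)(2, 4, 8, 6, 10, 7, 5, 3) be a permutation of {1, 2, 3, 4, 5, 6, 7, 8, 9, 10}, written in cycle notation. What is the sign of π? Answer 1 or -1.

1

The cycle lengths are 8, 2.
A cycle is odd iff its length is even; π has 2 even-length cycles, so sgn(π) = (−1)^2 and π is even.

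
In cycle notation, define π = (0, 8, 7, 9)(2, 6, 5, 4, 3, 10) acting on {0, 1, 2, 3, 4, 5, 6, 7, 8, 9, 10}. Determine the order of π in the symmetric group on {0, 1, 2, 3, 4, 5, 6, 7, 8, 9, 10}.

12

The cycle type of π is (6, 4, 1).
Since disjoint cycles commute, ord(π) = lcm(6, 4) = 12.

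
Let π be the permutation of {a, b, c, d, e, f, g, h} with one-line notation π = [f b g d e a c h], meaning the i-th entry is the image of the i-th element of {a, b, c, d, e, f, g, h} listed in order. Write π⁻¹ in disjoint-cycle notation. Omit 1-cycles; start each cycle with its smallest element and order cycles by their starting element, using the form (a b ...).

First write π in disjoint cycles: (a f)(c g).
Reversing each cycle (and rotating so the smallest element leads) gives π⁻¹ = (a f)(c g).

(a f)(c g)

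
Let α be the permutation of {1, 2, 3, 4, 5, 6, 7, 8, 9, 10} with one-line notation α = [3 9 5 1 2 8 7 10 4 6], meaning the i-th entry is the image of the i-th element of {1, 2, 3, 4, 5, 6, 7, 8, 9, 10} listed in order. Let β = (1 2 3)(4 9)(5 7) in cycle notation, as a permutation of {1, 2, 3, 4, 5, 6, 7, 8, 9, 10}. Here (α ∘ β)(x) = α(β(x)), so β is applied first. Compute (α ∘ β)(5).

7

β(5) = 7, then α(7) = 7; composing gives (α ∘ β)(5) = 7.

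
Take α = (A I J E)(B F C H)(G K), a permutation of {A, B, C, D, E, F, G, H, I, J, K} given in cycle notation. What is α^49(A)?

I

A lies in the 4-cycle (A I J E).
On a 4-cycle, α^4 is the identity, so α^49 = α^1 there (49 ≡ 1 mod 4).
Stepping 1 place around the cycle: A → I.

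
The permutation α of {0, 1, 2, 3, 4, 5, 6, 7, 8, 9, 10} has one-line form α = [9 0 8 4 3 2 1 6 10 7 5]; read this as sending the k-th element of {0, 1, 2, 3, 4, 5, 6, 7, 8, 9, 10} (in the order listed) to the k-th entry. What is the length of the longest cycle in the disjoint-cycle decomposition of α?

Decomposing into disjoint cycles gives (0, 9, 7, 6, 1)(2, 8, 10, 5)(3, 4); the longest has length 5.

5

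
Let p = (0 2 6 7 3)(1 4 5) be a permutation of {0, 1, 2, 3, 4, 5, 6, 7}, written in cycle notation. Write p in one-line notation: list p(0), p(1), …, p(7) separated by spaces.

Each element maps to the next entry in its cycle (wrapping to the front): 0↦2, 1↦4, 2↦6, 3↦0, 4↦5, 5↦1, 6↦7, 7↦3.
So the one-line form is 2 4 6 0 5 1 7 3.

2 4 6 0 5 1 7 3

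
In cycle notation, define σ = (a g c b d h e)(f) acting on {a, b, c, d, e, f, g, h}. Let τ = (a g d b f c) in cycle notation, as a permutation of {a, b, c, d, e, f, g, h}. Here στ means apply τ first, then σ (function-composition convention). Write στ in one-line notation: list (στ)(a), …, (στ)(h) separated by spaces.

c f g d a b h e

(στ)(x) = σ(τ(x)). Computing each image: σ(τ(a)) = σ(g) = c, σ(τ(b)) = σ(f) = f, σ(τ(c)) = σ(a) = g, σ(τ(d)) = σ(b) = d, σ(τ(e)) = σ(e) = a, σ(τ(f)) = σ(c) = b, σ(τ(g)) = σ(d) = h, σ(τ(h)) = σ(h) = e.
Hence στ = [c f g d a b h e].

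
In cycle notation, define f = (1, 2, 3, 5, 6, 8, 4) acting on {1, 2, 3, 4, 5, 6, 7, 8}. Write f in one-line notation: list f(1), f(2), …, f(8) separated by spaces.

2 3 5 1 6 8 7 4

Each element maps to the next entry in its cycle (wrapping to the front): 1→2, 2→3, 3→5, 4→1, 5→6, 6→8, 7→7, 8→4.
Listing these in domain order gives 2 3 5 1 6 8 7 4.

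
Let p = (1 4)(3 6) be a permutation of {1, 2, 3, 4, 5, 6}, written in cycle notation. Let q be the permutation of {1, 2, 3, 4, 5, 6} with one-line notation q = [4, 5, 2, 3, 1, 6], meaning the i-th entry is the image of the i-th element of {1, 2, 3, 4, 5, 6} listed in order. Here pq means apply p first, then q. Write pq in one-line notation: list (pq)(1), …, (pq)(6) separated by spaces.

Chase each element through p then q: 1 → 4 → 3; 2 → 2 → 5; 3 → 6 → 6; 4 → 1 → 4; 5 → 5 → 1; 6 → 3 → 2.
Collecting the images, pq = [3 5 6 4 1 2].

3 5 6 4 1 2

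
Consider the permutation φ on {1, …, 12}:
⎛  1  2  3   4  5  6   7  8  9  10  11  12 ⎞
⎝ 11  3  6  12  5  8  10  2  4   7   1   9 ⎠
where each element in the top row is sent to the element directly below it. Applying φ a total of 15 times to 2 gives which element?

8

Tracing 2 → 3 → … returns to 2 after 4 steps, so 2 lies in a 4-cycle (2, 3, 6, 8).
On a 4-cycle, φ^4 is the identity, so φ^15 = φ^3 there (15 ≡ 3 mod 4).
Stepping 3 places around the cycle: 2 → 3 → 6 → 8.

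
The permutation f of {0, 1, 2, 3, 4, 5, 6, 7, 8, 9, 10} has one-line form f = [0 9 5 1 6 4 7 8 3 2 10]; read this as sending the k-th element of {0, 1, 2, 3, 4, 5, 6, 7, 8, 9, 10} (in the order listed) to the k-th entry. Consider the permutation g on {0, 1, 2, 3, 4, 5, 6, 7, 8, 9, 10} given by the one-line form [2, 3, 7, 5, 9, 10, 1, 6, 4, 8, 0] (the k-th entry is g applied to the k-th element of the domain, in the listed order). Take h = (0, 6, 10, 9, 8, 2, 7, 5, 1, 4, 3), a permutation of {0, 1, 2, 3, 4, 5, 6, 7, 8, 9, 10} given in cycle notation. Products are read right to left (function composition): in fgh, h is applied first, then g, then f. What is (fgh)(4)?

4

Chase 4: h(4) = 3; g(3) = 5; f(5) = 4. Hence (fgh)(4) = 4.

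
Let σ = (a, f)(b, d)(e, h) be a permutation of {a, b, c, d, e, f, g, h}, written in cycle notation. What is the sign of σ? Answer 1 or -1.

The cycle lengths are 2, 2, 2, 1, 1.
A cycle of length ℓ contributes ℓ−1 transpositions, so σ is a product of 1 + 1 + 1 = 3 transpositions — odd.

-1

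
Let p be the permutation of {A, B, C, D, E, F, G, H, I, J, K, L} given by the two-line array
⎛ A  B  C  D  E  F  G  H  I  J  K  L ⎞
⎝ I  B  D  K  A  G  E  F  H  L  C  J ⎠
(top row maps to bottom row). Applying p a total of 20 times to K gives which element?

D

Tracing K → C → … returns to K after 3 steps, so K lies in a 3-cycle (C, D, K).
On a 3-cycle, p^3 is the identity, so p^20 = p^2 there (20 ≡ 2 mod 3).
Advancing 2 steps from K: K → C → D.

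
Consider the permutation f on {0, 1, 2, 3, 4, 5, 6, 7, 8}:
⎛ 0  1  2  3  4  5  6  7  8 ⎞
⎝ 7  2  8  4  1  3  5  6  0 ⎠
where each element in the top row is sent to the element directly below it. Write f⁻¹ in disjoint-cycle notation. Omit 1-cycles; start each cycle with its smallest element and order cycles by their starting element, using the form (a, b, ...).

(0, 8, 2, 1, 4, 3, 5, 6, 7)

First write f in disjoint cycles: (0, 7, 6, 5, 3, 4, 1, 2, 8).
Reversing each cycle (and rotating so the smallest element leads) gives f⁻¹ = (0, 8, 2, 1, 4, 3, 5, 6, 7).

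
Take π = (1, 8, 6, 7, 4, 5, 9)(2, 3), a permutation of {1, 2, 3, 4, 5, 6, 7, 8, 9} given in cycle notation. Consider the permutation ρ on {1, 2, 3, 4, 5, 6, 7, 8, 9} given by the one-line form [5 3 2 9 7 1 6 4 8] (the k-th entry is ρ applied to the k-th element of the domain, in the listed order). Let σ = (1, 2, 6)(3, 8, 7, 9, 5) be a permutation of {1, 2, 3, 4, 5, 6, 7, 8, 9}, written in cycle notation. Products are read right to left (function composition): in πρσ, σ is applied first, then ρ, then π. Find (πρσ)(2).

Apply the permutations in order: σ(2) = 6, then ρ(6) = 1, then π(1) = 8. So (πρσ)(2) = 8.

8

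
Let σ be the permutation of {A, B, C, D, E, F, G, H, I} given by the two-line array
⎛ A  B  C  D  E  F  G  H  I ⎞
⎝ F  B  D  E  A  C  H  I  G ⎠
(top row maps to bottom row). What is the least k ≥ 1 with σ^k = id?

15

Decomposing into disjoint cycles gives cycle lengths 5, 3, 1.
The order of σ is the least common multiple of its cycle lengths: lcm(5, 3) = 15.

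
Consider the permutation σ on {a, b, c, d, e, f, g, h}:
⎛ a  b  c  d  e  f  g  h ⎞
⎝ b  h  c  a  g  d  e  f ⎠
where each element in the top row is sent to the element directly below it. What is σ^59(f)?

h

Tracing f → d → … returns to f after 5 steps, so f lies in a 5-cycle (a b h f d).
On a 5-cycle, σ^5 is the identity, so σ^59 = σ^4 there (59 ≡ 4 mod 5).
Advancing 4 steps from f: f → d → a → b → h.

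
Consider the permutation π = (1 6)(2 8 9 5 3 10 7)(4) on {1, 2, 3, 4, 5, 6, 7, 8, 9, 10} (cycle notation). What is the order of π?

14

The cycle type of π is (7, 2, 1).
The order is lcm(7, 2) = 14.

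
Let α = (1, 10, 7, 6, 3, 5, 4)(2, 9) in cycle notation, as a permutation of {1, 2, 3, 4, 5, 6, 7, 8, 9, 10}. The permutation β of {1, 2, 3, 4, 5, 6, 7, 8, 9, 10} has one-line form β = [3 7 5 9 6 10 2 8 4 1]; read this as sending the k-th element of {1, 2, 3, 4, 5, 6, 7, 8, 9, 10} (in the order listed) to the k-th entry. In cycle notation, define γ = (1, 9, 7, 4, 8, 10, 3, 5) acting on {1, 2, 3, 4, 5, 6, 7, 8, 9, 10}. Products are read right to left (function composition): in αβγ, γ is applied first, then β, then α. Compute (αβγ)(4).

8

Chase 4: γ(4) = 8; β(8) = 8; α(8) = 8. Hence (αβγ)(4) = 8.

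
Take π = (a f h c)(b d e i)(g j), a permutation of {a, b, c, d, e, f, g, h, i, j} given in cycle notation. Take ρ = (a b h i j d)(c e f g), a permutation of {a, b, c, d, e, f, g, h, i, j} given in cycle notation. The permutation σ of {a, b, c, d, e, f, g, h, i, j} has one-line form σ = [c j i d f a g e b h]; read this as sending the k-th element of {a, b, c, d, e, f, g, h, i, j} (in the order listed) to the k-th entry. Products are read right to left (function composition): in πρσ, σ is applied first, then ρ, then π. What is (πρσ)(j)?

Apply the permutations in order: σ(j) = h, then ρ(h) = i, then π(i) = b. So (πρσ)(j) = b.

b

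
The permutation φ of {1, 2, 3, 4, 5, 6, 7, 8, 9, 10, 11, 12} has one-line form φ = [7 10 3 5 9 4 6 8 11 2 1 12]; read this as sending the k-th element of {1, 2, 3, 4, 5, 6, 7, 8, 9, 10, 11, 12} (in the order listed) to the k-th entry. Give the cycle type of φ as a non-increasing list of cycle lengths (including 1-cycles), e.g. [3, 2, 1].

[7, 2, 1, 1, 1]

The disjoint cycles are (1, 7, 6, 4, 5, 9, 11)(2, 10)(3)(8)(12), with lengths 7, 2, 1, 1, 1 in non-increasing order.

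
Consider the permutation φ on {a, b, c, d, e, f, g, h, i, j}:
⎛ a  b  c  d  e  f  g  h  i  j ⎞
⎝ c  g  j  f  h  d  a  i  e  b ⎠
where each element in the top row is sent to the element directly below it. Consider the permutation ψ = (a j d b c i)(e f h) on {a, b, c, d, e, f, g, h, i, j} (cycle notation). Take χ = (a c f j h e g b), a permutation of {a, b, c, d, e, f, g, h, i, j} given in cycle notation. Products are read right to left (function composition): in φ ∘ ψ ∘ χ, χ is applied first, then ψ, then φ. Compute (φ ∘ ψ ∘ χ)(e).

Apply the permutations in order: χ(e) = g, then ψ(g) = g, then φ(g) = a. So (φ ∘ ψ ∘ χ)(e) = a.

a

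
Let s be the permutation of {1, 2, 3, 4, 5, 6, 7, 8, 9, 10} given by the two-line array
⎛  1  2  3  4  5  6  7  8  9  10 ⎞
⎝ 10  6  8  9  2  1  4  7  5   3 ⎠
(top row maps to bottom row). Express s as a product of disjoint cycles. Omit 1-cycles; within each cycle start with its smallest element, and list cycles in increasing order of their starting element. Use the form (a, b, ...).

From 1: 1 → 10 → 3 → 8 → 7 → 4 → 9 → 5 → 2 → 6 → 1, closing the cycle (1, 10, 3, 8, 7, 4, 9, 5, 2, 6).
Repeating from the next unused element and collecting all non-trivial cycles gives (1, 10, 3, 8, 7, 4, 9, 5, 2, 6).

(1, 10, 3, 8, 7, 4, 9, 5, 2, 6)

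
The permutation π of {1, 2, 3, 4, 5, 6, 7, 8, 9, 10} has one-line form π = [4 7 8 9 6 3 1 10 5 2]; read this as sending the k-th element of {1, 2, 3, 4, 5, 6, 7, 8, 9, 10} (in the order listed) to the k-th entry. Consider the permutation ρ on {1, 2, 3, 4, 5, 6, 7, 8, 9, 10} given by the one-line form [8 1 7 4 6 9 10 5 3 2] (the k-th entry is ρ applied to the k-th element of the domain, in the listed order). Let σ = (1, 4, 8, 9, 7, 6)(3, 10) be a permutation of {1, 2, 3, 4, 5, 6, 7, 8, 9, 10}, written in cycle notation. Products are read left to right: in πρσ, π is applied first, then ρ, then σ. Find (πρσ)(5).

7

Chase 5: π(5) = 6; ρ(6) = 9; σ(9) = 7. Hence (πρσ)(5) = 7.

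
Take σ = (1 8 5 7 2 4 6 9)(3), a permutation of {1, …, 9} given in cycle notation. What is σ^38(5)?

5 lies in the 8-cycle (1 8 5 7 2 4 6 9).
Since the cycle has length 8, σ^38 acts on it the same as σ^6 (38 mod 8 = 6).
Advancing 6 steps from 5: 5 → 7 → 2 → 4 → 6 → 9 → 1.

1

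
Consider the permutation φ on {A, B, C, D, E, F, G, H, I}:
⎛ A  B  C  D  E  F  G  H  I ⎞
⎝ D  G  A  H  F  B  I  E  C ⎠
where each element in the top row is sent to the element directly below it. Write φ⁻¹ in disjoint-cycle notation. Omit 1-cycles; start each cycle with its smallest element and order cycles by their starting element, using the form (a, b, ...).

First write φ in disjoint cycles: (A, D, H, E, F, B, G, I, C).
The inverse reverses every cycle; in canonical form, φ⁻¹ = (A, C, I, G, B, F, E, H, D).

(A, C, I, G, B, F, E, H, D)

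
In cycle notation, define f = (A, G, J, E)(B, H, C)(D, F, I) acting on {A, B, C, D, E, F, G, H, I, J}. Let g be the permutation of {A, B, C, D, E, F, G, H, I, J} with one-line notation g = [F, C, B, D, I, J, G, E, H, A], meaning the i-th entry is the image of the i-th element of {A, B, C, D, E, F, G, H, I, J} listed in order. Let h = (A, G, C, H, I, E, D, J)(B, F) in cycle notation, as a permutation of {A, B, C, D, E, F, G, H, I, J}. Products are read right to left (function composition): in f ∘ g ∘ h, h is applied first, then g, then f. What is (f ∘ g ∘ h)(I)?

D

Chase I: h(I) = E; g(E) = I; f(I) = D. Hence (f ∘ g ∘ h)(I) = D.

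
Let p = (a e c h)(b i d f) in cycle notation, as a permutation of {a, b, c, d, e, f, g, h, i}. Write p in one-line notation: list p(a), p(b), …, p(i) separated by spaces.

e i h f c b g a d

Each element maps to the next entry in its cycle (wrapping to the front): a↦e, b↦i, c↦h, d↦f, e↦c, f↦b, g↦g, h↦a, i↦d.
So the one-line form is e i h f c b g a d.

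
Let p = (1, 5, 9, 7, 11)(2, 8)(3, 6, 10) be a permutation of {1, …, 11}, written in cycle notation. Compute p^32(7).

1

7 lies in the 5-cycle (1, 5, 9, 7, 11).
Powers repeat with period 5 on this cycle, and 32 mod 5 = 2, so p^32(7) = p^2(7).
Advancing 2 steps from 7: 7 → 11 → 1.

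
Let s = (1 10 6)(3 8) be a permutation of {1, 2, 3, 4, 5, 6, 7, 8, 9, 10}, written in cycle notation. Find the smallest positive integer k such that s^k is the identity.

6

The disjoint cycles have lengths 3, 2, 1, 1, 1, 1, 1.
The order of s is the least common multiple of its cycle lengths: lcm(3, 2) = 6.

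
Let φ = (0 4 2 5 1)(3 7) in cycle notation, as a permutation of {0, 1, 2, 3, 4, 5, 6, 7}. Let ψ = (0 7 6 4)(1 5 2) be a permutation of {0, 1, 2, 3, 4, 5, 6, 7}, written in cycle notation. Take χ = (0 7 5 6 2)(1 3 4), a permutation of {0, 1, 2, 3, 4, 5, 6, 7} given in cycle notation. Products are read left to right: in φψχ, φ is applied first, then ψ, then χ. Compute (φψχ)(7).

4

Chase 7: φ(7) = 3; ψ(3) = 3; χ(3) = 4. Hence (φψχ)(7) = 4.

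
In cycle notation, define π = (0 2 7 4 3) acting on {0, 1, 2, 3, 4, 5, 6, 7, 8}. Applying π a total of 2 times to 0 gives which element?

0 lies in the 5-cycle (0 2 7 4 3).
Stepping 2 places around the cycle: 0 → 2 → 7.

7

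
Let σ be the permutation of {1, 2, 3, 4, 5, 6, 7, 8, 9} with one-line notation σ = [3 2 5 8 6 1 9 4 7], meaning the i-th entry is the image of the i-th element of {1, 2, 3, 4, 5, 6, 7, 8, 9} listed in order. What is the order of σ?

The disjoint-cycle form of σ has cycle lengths 4, 2, 2, 1.
The order of σ is the least common multiple of its cycle lengths: lcm(4, 2, 2) = 4.

4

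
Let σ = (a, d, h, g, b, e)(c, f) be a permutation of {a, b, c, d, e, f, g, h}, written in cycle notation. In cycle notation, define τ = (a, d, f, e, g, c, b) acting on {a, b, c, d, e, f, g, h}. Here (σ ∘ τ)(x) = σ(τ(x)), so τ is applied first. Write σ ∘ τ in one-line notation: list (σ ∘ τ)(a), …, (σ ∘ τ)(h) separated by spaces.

Chase each element through τ then σ: a → d → h; b → a → d; c → b → e; d → f → c; e → g → b; f → e → a; g → c → f; h → h → g.
Collecting the images, σ ∘ τ = [h d e c b a f g].

h d e c b a f g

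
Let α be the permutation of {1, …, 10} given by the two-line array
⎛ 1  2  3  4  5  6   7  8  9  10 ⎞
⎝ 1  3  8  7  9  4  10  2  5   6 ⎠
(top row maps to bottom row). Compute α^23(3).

2

Tracing 3 → 8 → … returns to 3 after 3 steps, so 3 lies in a 3-cycle (2, 3, 8).
Since the cycle has length 3, α^23 acts on it the same as α^2 (23 mod 3 = 2).
Advancing 2 steps from 3: 3 → 8 → 2.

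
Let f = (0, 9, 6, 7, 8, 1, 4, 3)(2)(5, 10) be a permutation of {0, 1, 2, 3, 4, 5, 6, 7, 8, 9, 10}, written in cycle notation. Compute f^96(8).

8 lies in the 8-cycle (0, 9, 6, 7, 8, 1, 4, 3).
Powers repeat with period 8 on this cycle, and 96 mod 8 = 0, so f^96(8) = f^0(8).
So f^96(8) = 8.

8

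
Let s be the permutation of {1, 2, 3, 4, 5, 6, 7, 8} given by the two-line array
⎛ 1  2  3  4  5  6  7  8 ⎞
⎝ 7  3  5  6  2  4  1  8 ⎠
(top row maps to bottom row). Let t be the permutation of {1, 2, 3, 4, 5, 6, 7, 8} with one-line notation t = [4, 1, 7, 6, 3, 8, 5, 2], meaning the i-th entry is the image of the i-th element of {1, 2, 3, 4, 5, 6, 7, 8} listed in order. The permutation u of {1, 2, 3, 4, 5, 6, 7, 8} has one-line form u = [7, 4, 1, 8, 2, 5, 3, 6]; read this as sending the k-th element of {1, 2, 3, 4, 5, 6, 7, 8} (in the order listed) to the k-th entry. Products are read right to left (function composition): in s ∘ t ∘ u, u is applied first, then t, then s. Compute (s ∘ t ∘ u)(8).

8

Chase 8: u(8) = 6; t(6) = 8; s(8) = 8. Hence (s ∘ t ∘ u)(8) = 8.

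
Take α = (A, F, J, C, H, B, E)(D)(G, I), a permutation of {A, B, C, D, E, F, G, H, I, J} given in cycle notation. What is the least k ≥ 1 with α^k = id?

14

The cycle type of α is (7, 2, 1).
The order is lcm(7, 2) = 14.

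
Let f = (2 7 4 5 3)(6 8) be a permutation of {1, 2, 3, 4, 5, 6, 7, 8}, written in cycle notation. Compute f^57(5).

5 lies in the 5-cycle (2 7 4 5 3).
Since the cycle has length 5, f^57 acts on it the same as f^2 (57 mod 5 = 2).
Advancing 2 steps from 5: 5 → 3 → 2.

2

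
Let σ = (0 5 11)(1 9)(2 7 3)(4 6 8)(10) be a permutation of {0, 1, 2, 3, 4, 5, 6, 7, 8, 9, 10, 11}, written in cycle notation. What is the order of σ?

The disjoint cycles have lengths 3, 3, 3, 2, 1.
The order of σ is the least common multiple of its cycle lengths: lcm(3, 3, 3, 2) = 6.

6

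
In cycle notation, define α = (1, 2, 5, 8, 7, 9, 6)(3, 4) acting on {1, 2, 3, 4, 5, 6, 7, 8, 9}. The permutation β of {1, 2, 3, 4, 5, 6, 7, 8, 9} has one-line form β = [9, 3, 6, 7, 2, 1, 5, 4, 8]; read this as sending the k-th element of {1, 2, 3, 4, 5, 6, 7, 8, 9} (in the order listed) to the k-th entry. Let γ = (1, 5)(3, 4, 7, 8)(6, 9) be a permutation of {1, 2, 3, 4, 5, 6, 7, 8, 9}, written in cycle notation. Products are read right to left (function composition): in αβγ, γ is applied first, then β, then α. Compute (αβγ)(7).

(αβγ)(7) = α(β(γ(7))). γ(7) = 8, then β(8) = 4, then α(4) = 3, so the result is 3.

3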